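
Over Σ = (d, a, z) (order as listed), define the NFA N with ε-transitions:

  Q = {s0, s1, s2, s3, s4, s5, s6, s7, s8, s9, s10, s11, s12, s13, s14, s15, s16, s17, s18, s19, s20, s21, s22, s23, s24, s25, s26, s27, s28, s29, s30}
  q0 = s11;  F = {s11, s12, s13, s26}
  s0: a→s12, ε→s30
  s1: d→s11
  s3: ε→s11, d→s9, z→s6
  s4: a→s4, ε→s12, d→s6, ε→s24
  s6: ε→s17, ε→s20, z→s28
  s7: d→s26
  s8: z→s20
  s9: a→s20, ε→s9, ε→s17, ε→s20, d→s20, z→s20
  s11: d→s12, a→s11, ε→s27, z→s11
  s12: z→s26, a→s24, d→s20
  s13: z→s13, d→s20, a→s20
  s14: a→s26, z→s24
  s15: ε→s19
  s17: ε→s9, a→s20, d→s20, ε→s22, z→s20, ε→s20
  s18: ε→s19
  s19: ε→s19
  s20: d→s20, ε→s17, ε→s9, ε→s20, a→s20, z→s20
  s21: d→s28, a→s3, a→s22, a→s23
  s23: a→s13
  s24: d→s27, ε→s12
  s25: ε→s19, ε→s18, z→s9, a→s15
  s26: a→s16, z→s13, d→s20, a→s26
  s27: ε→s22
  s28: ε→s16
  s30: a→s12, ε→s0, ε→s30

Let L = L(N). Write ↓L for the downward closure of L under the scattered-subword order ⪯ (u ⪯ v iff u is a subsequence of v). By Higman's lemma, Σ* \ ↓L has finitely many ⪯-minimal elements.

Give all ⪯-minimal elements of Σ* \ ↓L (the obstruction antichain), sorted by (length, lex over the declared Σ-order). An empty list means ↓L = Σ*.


|Q|=31, |F|=4, |δ|=68 (26 ε).
min D↑ (5 st, q0=0, F={2}): 0:d→1,a→0,z→0 1:d→2,a→1,z→3 2:d→2,a→2,z→2 3:d→2,a→3,z→4 4:d→2,a→2,z→4.
'dd': N↓-sim [11, 10, 5] end={s17,s20,s22,s27,s9} — reject; 2/2 deletions ∈↓L.
'dzza': run [11, 10, 7, 5, 4] end={s17,s20,s22,s9} — reject; 4/4 single-dels accept.
2 obstructions.

min(Σ*\↓L) = [dd, dzza].


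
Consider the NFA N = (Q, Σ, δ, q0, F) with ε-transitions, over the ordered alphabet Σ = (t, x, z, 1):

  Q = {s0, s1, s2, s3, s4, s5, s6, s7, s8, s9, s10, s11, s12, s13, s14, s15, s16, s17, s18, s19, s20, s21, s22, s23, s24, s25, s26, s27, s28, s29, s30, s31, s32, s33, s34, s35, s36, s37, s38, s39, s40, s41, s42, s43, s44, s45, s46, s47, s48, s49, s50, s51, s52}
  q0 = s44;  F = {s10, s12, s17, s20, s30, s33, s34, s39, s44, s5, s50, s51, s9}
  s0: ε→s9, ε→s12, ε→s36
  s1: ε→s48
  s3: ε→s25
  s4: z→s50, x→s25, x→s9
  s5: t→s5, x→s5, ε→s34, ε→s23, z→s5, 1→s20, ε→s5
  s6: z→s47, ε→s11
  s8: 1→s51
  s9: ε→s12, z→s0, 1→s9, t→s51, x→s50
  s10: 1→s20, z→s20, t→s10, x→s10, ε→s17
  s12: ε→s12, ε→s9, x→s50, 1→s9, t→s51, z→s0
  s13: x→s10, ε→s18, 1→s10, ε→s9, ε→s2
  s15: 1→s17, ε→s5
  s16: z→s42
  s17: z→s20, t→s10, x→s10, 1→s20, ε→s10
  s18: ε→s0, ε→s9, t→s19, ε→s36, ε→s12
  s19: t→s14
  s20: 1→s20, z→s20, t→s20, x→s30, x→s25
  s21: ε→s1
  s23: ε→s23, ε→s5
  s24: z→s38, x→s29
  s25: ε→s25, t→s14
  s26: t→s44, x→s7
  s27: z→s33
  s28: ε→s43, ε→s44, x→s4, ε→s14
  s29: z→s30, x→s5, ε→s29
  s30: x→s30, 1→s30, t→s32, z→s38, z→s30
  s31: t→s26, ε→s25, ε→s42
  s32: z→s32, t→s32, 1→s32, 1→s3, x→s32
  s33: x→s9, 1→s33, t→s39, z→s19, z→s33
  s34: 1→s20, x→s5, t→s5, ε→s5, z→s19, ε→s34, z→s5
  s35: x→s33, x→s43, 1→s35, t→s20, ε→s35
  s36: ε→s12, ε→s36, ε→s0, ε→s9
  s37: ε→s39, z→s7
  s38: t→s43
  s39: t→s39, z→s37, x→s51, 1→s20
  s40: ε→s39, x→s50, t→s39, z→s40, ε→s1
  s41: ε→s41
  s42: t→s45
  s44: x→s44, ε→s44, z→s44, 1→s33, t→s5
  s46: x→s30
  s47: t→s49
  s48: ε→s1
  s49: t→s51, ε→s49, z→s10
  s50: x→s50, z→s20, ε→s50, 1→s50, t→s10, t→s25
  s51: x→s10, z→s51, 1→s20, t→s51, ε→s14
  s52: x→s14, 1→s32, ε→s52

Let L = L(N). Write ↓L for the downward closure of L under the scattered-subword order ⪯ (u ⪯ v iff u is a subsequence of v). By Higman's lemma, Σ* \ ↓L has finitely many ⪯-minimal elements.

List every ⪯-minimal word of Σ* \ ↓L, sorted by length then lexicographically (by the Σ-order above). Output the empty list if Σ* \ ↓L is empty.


|Q|=53, |F|=13, |δ|=148 (49 ε).
min D↑ (11 st, q0=0, F={9}): 0:t→1,x→0,z→0,1→2 1:t→1,x→1,z→1,1→3 2:t→4,x→5,z→2,1→2 3:t→3,x→6,z→3,1→3 4:t→4,x→7,z→4,1→3 5:t→7,x→8,z→5,1→5 6:t→9,x→6,z→6,1→6 7:t→7,x→10,z→7,1→3 8:t→10,x→8,z→3,1→8 9:t→9,x→9,z→9,1→9 10:t→10,x→10,z→3,1→3 (ε-aug+det+¬).
't1xt': |S_i|=[25, 18, 8, 7, 5] end={s14,s25,s3,s32,s43} — reject; 4/4 single-dels accept.
'1xxzxt': |S_i|=[25, 21, 16, 11, 8, 7, 5] end={s14,s25,s3,s32,s43} ∉↓L; 6/6 del acc.
2 obstructions.

Antichain: [t1xt, 1xxzxt].


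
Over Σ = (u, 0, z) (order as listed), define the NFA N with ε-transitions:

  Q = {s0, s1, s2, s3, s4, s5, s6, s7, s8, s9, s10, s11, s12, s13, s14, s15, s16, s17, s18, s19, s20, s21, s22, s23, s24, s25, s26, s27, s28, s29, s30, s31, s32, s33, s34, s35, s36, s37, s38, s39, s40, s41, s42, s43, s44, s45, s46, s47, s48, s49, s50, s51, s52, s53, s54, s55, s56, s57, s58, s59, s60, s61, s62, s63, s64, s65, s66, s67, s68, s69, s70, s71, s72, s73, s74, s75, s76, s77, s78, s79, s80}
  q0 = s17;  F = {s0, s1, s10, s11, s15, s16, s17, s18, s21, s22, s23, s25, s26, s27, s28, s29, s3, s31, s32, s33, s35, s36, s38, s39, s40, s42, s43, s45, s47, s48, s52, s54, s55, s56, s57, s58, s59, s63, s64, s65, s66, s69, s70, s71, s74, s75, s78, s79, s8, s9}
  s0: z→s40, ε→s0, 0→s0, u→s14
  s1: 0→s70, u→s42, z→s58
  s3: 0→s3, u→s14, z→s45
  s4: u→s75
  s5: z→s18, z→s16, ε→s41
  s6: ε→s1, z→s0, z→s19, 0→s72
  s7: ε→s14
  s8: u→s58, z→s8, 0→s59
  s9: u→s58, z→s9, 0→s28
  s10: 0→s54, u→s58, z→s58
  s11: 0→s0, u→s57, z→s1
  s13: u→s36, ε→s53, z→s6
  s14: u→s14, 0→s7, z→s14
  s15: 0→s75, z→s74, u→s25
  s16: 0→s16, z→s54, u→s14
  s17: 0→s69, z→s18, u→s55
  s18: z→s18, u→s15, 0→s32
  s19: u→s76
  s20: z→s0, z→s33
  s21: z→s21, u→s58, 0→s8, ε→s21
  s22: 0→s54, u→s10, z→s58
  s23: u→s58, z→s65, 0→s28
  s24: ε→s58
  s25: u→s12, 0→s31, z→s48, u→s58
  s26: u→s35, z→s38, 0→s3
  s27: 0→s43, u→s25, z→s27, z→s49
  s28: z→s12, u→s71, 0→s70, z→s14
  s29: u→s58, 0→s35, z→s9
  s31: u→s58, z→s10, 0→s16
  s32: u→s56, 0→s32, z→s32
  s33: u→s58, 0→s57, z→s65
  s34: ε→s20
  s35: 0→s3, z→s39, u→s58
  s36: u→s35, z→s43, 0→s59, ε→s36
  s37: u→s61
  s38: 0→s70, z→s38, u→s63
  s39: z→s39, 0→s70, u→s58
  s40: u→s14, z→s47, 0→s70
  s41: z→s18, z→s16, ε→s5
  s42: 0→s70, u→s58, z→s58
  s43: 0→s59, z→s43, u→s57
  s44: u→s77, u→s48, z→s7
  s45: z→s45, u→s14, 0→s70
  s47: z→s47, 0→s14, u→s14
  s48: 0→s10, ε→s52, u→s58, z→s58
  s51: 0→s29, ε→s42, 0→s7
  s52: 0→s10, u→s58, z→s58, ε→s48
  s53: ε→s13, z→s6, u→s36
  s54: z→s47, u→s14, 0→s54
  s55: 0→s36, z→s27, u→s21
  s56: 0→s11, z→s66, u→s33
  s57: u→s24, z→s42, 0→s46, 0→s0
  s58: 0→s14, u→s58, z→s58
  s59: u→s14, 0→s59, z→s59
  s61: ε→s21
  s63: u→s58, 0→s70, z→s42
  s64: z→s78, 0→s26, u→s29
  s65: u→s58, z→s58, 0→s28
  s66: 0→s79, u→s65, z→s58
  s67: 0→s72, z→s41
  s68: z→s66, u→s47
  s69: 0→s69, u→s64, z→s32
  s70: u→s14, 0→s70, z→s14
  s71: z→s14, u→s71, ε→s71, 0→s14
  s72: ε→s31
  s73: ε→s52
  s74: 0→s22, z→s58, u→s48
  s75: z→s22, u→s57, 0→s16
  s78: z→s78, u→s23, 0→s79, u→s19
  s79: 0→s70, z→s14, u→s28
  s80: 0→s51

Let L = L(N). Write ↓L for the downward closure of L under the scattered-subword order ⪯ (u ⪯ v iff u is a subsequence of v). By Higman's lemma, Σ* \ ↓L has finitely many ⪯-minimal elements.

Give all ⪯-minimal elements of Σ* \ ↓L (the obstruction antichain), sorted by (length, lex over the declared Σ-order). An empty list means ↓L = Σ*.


|Q|=81, |F|=50, |δ|=202 (18 ε).
min D↑ (50 st, q0=0, F={22}): 0:u→1,0→2,z→3 1:u→4,0→5,z→6 2:u→7,0→2,z→8 3:u→9,0→8,z→3 4:u→10,0→11,z→4 5:u→12,0→13,z→14 6:u→15,0→14,z→6 7:u→16,0→17,z→18 8:u→19,0→8,z→8 9:u→15,0→20,z→21 10:u→10,0→22,z→10 11:u→10,0→13,z→11 12:u→10,0→23,z→24 13:u→22,0→13,z→13 14:u→25,0→13,z→14 15:u→10,0→26,z→27 16:u→10,0→12,z→28 17:u→12,0→23,z→29 18:u→30,0→31,z→18 19:u→32,0→33,z→34 20:u→25,0→35,z→36 21:u→27,0→36,z→10 22:u→22,0→22,z→22 23:u→22,0→23,z→37 24:u→10,0→38,z→24 25:u→10,0→39,z→40 26:u→10,0→35,z→41 27:u→10,0→41,z→10 28:u→10,0→42,z→28 29:u→43,0→38,z→29 30:u→10,0→42,z→44 31:u→42,0→38,z→22 32:u→10,0→25,z→44 33:u→25,0→39,z→45 34:u→44,0→31,z→10 35:u→22,0→35,z→46 36:u→41,0→46,z→10 37:u→22,0→38,z→37 38:u→22,0→38,z→22 39:u→22,0→39,z→47 40:u→10,0→38,z→10 41:u→10,0→46,z→10 42:u→48,0→38,z→22 43:u→10,0→38,z→40 44:u→10,0→42,z→10 45:u→40,0→38,z→10 46:u→22,0→46,z→49 47:u→22,0→38,z→49 48:u→48,0→22,z→22 49:u→22,0→22,z→49 (ε-aug+det+¬).
'uuu0': N↓-sim [58, 54, 36, 7, 2] end={s14,s7} ∉↓L; 4/4 single-dels accept.
'u00u': run [58, 54, 34, 12, 2] end={s14,s7} ∉↓L; 4/4 single-dels accept.
'0uz0z': |S_i|=[58, 47, 37, 23, 7, 3] end={s12,s14,s7} rej; 5/5 deletions ∈↓L.
'zuzz0': N↓-sim [58, 49, 36, 20, 5, 2] end={s14,s7} ∉↓L; 5/5 deletions ∈↓L.
4 words, ⪯-incomp.

min(Σ*\↓L) = [uuu0, u00u, 0uz0z, zuzz0].


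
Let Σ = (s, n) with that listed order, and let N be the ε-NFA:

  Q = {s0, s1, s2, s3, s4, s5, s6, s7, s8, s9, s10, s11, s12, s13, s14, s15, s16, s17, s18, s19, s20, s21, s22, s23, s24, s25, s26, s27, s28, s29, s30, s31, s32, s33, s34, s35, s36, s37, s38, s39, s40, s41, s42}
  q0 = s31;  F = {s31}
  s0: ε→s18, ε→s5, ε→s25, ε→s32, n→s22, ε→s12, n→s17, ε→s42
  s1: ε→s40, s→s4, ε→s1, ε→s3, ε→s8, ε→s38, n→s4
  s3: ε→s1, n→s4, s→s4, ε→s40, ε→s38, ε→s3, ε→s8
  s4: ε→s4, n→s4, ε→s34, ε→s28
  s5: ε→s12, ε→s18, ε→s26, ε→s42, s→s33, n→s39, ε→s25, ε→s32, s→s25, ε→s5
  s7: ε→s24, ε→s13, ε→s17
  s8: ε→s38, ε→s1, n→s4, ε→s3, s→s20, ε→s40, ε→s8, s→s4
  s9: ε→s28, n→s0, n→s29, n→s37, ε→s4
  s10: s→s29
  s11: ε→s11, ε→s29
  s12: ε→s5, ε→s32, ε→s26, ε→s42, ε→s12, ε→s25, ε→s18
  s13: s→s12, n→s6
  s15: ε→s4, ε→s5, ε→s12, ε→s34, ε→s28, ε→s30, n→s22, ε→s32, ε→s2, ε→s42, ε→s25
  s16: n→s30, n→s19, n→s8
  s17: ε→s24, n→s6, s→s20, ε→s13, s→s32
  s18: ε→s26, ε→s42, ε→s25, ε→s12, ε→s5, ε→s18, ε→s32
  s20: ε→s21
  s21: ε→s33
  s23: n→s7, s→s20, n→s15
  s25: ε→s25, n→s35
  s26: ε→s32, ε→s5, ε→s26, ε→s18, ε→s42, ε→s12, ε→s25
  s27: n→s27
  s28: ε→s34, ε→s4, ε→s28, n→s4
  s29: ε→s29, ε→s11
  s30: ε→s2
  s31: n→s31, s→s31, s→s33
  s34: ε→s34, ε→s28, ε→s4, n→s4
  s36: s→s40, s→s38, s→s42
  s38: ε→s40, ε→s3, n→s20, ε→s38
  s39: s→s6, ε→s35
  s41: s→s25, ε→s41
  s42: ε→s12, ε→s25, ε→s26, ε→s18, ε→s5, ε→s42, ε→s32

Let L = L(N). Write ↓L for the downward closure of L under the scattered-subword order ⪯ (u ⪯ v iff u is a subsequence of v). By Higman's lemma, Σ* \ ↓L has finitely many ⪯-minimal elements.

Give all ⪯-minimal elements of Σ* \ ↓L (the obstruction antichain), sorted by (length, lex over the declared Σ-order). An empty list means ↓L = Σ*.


A = [].

|Q|=43, |F|=1, |δ|=137 (95 ε).
min D↑ (1 st, q0=0, F={}): 0:s→0,n→0 (ε-aug+det+¬).
L(D↑) = ∅ ⇒ ↓L = Σ*.


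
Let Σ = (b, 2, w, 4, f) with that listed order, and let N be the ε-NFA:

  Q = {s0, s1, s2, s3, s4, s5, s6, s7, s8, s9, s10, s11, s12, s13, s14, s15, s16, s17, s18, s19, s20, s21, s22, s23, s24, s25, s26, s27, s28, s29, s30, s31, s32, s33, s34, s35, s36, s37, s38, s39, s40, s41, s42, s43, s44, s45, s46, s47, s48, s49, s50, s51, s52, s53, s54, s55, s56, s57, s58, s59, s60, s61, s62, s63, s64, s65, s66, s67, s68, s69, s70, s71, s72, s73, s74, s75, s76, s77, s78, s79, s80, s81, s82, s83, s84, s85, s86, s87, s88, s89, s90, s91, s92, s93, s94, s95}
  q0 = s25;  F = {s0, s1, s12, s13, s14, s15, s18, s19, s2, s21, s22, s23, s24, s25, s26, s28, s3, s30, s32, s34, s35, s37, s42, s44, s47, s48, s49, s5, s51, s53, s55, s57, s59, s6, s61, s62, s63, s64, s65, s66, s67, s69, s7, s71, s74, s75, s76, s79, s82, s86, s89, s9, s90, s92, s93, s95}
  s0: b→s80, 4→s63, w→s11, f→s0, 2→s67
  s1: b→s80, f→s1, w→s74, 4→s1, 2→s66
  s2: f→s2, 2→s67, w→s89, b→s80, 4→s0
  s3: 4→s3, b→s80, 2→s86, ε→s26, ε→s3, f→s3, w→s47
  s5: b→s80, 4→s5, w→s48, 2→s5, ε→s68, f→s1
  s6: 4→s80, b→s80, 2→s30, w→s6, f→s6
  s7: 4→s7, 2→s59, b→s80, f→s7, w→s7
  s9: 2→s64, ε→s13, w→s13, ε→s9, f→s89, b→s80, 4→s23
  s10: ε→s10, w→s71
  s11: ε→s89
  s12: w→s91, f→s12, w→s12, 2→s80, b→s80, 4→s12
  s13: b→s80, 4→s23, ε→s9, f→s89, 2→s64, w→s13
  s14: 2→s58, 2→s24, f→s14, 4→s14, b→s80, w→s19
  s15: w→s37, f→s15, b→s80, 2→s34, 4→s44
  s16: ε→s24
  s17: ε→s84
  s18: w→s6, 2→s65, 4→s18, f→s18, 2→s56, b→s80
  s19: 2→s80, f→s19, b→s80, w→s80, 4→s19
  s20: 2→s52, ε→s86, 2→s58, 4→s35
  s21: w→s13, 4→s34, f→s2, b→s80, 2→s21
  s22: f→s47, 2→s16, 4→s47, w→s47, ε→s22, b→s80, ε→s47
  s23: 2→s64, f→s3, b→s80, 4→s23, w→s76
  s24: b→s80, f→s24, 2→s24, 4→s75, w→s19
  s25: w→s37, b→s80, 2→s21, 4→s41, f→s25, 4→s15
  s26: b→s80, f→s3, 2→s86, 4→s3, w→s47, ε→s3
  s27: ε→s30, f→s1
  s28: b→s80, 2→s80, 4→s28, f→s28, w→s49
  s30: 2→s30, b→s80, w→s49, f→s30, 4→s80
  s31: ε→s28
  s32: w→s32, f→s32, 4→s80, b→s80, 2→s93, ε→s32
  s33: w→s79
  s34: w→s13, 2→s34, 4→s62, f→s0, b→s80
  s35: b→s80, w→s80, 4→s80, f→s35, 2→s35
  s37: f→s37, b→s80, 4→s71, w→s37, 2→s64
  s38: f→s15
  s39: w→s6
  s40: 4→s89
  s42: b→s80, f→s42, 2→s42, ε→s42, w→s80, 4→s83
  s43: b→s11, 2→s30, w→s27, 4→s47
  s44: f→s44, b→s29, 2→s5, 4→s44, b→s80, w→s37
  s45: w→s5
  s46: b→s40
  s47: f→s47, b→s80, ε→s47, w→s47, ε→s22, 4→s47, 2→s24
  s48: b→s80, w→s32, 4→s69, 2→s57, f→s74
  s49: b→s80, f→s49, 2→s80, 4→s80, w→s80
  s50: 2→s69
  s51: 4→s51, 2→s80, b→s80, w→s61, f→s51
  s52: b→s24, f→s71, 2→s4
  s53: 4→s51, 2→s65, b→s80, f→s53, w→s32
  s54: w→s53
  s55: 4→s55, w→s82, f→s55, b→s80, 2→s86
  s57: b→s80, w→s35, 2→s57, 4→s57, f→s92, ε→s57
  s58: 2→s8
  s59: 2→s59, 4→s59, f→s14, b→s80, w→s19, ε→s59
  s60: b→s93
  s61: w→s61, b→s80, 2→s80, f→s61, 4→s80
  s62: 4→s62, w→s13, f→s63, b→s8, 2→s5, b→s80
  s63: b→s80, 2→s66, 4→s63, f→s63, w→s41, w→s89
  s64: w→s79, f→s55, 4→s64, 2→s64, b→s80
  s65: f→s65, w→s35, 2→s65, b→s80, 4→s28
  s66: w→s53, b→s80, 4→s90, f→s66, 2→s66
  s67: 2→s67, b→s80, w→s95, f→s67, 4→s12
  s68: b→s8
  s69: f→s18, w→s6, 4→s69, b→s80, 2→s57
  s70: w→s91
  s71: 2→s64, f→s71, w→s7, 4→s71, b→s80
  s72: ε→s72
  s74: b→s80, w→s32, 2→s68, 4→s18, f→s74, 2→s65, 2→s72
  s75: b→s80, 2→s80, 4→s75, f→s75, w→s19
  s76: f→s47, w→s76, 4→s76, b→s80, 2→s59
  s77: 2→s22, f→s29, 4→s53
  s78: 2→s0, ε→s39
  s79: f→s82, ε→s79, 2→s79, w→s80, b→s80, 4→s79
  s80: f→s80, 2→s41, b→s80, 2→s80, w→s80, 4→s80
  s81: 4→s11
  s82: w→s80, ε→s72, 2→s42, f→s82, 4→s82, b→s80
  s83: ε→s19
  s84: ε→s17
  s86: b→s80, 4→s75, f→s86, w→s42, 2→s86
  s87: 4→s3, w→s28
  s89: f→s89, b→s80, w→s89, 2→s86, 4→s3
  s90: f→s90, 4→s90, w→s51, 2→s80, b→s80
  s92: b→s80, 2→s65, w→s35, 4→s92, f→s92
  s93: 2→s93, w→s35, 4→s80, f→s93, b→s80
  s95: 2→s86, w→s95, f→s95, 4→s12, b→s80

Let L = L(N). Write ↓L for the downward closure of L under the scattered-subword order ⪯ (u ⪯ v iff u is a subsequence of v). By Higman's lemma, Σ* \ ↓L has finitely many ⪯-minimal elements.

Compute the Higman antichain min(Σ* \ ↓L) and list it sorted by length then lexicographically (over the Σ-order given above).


|Q|=96, |F|=56, |δ|=354 (28 ε).
min D↑ (54 st, q0=0, F={1}): 0:b→1,2→2,w→3,4→4,f→0 1:b→1,2→1,w→1,4→1,f→1 2:b→1,2→2,w→5,4→6,f→7 3:b→1,2→8,w→3,4→9,f→3 4:b→1,2→6,w→3,4→10,f→4 5:b→1,2→8,w→5,4→11,f→12 6:b→1,2→6,w→5,4→13,f→14 7:b→1,2→15,w→12,4→14,f→7 8:b→1,2→8,w→16,4→8,f→17 9:b→1,2→8,w→18,4→9,f→9 10:b→1,2→19,w→3,4→10,f→10 11:b→1,2→8,w→20,4→11,f→21 12:b→1,2→22,w→12,4→21,f→12 13:b→1,2→19,w→5,4→13,f→23 14:b→1,2→15,w→12,4→23,f→14 15:b→1,2→15,w→24,4→25,f→15 16:b→1,2→16,w→1,4→16,f→26 17:b→1,2→22,w→26,4→17,f→17 18:b→1,2→27,w→18,4→18,f→18 19:b→1,2→19,w→28,4→19,f→29 20:b→1,2→27,w→20,4→20,f→30 21:b→1,2→22,w→30,4→21,f→21 22:b→1,2→22,w→31,4→32,f→22 23:b→1,2→33,w→12,4→23,f→23 24:b→1,2→22,w→24,4→25,f→24 25:b→1,2→1,w→25,4→25,f→25 26:b→1,2→31,w→1,4→26,f→26 27:b→1,2→27,w→34,4→27,f→35 28:b→1,2→36,w→37,4→38,f→39 29:b→1,2→33,w→39,4→29,f→29 30:b→1,2→40,w→30,4→30,f→30 31:b→1,2→31,w→1,4→34,f→31 32:b→1,2→1,w→34,4→32,f→32 33:b→1,2→33,w→41,4→42,f→33 34:b→1,2→1,w→1,4→34,f→34 35:b→1,2→40,w→34,4→35,f→35 36:b→1,2→36,w→43,4→36,f→44 37:b→1,2→45,w→37,4→1,f→37 38:b→1,2→36,w→46,4→38,f→47 39:b→1,2→48,w→37,4→47,f→39 40:b→1,2→40,w→34,4→32,f→40 41:b→1,2→48,w→37,4→49,f→41 42:b→1,2→1,w→49,4→42,f→42 43:b→1,2→43,w→1,4→1,f→43 44:b→1,2→48,w→43,4→44,f→44 45:b→1,2→45,w→43,4→1,f→45 46:b→1,2→50,w→46,4→1,f→46 47:b→1,2→48,w→46,4→47,f→47 48:b→1,2→48,w→43,4→51,f→48 49:b→1,2→1,w→52,4→49,f→49 50:b→1,2→50,w→53,4→1,f→50 51:b→1,2→1,w→53,4→51,f→51 52:b→1,2→1,w→52,4→1,f→52 53:b→1,2→1,w→1,4→1,f→53 (ε-aug+det+¬).
'b': N↓-sim [68, 4] end={s29,s41,s8,s80} rej; 1/1 single-dels accept.
'w2ww': run [68, 53, 28, 10, 2] end={s41,s80} rej; 4/4 single-dels accept.
'2f242': run [68, 61, 47, 30, 12, 2] end={s41,s80} rej; 5/5 deletions ∈↓L.
'w4w2w2': N↓-sim [68, 53, 41, 26, 18, 4, 2] end={s41,s80} — reject; 6/6 del acc.
'442ww4': run [68, 65, 59, 41, 28, 9, 2] end={s41,s80} — reject; 6/6 single-dels accept.
5 words, ⪯-incomp.

min(Σ*\↓L) = [b, w2ww, 2f242, w4w2w2, 442ww4].


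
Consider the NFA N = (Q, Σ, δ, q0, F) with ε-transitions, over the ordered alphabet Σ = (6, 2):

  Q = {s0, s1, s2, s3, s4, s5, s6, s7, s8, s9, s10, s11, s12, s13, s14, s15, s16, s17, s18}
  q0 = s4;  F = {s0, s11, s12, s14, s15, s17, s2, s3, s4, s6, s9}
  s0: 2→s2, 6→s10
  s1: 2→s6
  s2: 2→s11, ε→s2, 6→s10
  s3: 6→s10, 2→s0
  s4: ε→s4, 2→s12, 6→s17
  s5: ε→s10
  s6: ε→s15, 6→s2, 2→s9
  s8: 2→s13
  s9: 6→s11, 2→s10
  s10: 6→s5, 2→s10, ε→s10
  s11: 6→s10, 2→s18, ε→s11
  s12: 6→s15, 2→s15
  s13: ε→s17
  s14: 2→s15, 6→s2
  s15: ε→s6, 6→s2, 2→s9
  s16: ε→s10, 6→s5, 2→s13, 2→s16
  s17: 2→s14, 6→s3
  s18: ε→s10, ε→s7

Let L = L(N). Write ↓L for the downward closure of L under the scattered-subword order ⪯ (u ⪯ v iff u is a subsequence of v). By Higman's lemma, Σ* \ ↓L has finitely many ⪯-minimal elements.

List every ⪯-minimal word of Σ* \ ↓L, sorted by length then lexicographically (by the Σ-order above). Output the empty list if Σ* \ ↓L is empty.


|Q|=19, |F|=11, |δ|=40 (11 ε).
min D↑ (11 st, q0=0, F={6}): 0:6→1,2→2 1:6→3,2→4 2:6→5,2→5 3:6→6,2→7 4:6→8,2→5 5:6→8,2→9 6:6→6,2→6 7:6→6,2→8 8:6→6,2→10 9:6→10,2→6 10:6→6,2→6 [Hopcroft].
'666': N↓-sim [15, 13, 8, 2] end={s10,s5} — reject; 3/3 del acc.
'2622': N↓-sim [15, 12, 9, 6, 4] end={s10,s18,s5,s7} rej; 4/4 deletions ∈↓L.
'2266': |S_i|=[15, 12, 9, 6, 2] end={s10,s5} — reject; 4/4 deletions ∈↓L.
'2222': N↓-sim [15, 12, 9, 6, 4] end={s10,s18,s5,s7} rej; 4/4 del acc.
4 obstructions.

min(Σ*\↓L) = [666, 2622, 2266, 2222].


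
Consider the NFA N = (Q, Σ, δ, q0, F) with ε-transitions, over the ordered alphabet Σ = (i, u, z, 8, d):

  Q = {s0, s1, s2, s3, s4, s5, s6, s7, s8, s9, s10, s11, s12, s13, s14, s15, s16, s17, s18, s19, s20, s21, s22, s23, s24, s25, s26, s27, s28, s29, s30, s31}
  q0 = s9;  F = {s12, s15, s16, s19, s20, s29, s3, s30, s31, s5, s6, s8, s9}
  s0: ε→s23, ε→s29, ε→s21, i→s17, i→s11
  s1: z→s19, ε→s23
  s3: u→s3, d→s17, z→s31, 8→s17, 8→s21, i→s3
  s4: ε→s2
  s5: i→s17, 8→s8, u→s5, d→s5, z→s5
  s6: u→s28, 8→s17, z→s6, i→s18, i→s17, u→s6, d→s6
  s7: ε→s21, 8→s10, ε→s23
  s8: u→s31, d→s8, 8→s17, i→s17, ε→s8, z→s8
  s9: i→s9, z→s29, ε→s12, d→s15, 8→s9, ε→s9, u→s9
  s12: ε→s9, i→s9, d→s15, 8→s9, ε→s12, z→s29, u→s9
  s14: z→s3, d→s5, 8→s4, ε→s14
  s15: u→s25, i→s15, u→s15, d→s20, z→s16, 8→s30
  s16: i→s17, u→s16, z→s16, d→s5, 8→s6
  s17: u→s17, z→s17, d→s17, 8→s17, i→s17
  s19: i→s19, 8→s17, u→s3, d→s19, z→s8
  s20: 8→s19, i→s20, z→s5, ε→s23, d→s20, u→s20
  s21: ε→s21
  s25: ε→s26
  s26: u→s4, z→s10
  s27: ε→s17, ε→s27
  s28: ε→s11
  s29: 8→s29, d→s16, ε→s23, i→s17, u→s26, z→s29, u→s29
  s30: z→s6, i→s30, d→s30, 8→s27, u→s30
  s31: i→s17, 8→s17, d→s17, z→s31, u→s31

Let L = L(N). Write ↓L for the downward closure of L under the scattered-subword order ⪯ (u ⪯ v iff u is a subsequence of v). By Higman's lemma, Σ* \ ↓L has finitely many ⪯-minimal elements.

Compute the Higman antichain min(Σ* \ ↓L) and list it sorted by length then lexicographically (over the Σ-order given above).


min(Σ*\↓L) = [zi, d88, dd8ud].

|Q|=32, |F|=13, |δ|=104 (20 ε).
min D↑ (13 st, q0=0, F={3}): 0:i→0,u→0,z→1,8→0,d→2 1:i→3,u→1,z→1,8→1,d→4 2:i→2,u→2,z→4,8→5,d→6 3:i→3,u→3,z→3,8→3,d→3 4:i→3,u→4,z→4,8→7,d→8 5:i→5,u→5,z→7,8→3,d→5 6:i→6,u→6,z→8,8→9,d→6 7:i→3,u→7,z→7,8→3,d→7 8:i→3,u→8,z→8,8→10,d→8 9:i→9,u→11,z→10,8→3,d→9 10:i→3,u→12,z→10,8→3,d→10 11:i→11,u→11,z→12,8→3,d→3 12:i→3,u→12,z→12,8→3,d→3.
'zi': N↓-sim [25, 15, 2] end={s17,s18} — reject; 2/2 del acc.
'd88': run [25, 22, 12, 3] end={s17,s21,s27} — reject; 3/3 del acc.
'dd8ud': |S_i|=[25, 22, 15, 7, 4, 1] end={s17} — reject; 5/5 deletions ∈↓L.
3 obstructions.


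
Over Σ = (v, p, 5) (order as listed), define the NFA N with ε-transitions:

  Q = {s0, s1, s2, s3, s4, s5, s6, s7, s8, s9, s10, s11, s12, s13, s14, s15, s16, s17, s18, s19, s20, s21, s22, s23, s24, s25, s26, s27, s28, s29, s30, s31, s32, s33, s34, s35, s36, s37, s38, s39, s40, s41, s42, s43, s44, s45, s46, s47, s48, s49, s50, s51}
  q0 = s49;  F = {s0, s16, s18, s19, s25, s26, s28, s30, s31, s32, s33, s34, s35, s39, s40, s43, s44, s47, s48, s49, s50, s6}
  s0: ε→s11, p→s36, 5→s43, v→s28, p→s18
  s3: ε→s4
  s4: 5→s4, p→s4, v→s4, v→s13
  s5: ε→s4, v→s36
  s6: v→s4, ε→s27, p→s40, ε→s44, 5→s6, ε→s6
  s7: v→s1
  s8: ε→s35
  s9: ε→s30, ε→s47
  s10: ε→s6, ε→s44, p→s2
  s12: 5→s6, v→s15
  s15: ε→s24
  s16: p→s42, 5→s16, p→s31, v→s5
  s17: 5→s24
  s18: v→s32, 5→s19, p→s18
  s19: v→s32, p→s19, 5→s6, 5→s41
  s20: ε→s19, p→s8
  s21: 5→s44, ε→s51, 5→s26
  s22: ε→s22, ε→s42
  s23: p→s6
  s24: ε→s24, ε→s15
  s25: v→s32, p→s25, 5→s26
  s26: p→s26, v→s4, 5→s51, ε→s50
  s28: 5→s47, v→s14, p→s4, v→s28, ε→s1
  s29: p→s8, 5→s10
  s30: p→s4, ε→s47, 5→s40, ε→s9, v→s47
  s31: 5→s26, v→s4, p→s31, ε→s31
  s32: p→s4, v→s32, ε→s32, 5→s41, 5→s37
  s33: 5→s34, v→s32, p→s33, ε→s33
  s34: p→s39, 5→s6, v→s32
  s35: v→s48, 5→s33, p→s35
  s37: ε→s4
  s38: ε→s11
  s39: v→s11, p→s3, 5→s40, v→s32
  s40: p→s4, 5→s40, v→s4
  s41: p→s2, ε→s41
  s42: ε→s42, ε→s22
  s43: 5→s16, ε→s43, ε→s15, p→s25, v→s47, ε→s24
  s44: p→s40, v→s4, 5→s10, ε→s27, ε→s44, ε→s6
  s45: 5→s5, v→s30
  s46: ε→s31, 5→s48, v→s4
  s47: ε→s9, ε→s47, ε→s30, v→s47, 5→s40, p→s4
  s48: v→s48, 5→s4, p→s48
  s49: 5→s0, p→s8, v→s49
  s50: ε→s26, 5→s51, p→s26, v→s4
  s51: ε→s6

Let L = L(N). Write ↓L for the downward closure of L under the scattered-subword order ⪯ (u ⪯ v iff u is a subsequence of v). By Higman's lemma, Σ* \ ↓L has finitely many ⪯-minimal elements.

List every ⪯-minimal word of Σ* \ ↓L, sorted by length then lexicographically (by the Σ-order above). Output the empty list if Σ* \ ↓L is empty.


|Q|=52, |F|=22, |δ|=135 (42 ε).
min D↑ (20 st, q0=0, F={8}): 0:v→0,p→1,5→2 1:v→3,p→1,5→4 2:v→5,p→6,5→7 3:v→3,p→3,5→8 4:v→9,p→4,5→10 5:v→5,p→8,5→11 6:v→9,p→6,5→12 7:v→11,p→13,5→14 8:v→8,p→8,5→8 9:v→9,p→8,5→8 10:v→9,p→15,5→16 11:v→11,p→8,5→17 12:v→9,p→12,5→16 13:v→9,p→13,5→18 14:v→8,p→19,5→14 15:v→9,p→8,5→17 16:v→8,p→17,5→16 17:v→8,p→8,5→17 18:v→8,p→18,5→16 19:v→8,p→19,5→18.
'pv5': run [42, 29, 8, 5] end={s13,s2,s37,s4,s41} rej; 3/3 deletions ∈↓L.
'5vp': run [42, 38, 16, 3] end={s13,s2,s4} ∉↓L; 3/3 single-dels accept.
'555v': N↓-sim [42, 38, 32, 19, 4] end={s13,s36,s4,s5} ∉↓L; 4/4 single-dels accept.
'p55pp': N↓-sim [42, 29, 20, 16, 10, 4] end={s13,s2,s3,s4} rej; 5/5 deletions ∈↓L.
4 obstructions.

min(Σ*\↓L) = [pv5, 5vp, 555v, p55pp].


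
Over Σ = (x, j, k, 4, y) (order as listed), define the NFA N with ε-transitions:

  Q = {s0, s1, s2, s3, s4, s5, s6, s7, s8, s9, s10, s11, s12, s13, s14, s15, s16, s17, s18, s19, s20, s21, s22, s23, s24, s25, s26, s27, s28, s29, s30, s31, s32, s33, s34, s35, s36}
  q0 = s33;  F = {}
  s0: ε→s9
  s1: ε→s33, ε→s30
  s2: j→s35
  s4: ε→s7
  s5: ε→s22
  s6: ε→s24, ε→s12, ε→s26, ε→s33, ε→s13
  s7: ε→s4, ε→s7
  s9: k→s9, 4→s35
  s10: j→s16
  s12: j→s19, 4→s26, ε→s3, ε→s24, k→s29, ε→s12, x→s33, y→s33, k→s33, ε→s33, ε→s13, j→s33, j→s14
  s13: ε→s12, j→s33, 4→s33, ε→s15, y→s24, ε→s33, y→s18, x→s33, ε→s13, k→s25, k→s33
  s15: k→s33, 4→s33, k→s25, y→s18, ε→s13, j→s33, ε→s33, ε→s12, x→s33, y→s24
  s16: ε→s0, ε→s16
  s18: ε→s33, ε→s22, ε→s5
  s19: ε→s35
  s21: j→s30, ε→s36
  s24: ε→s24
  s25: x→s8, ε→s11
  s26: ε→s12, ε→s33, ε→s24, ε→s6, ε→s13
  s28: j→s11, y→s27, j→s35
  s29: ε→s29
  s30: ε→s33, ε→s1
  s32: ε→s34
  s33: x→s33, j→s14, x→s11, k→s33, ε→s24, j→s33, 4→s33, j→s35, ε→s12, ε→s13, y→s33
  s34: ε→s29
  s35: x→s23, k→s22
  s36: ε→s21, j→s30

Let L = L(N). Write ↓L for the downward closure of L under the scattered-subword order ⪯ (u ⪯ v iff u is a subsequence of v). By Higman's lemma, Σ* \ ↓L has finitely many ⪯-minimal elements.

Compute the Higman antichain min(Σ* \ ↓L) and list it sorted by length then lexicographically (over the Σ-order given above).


|Q|=37, |F|=0, |δ|=89 (47 ε).
min D↑ (1 st, q0=0, F={0}): 0:x→0,j→0,k→0,4→0,y→0 [Hopcroft].
ε ∈ L(D↑) ⇒ ↓L = ∅.

A = [ε].


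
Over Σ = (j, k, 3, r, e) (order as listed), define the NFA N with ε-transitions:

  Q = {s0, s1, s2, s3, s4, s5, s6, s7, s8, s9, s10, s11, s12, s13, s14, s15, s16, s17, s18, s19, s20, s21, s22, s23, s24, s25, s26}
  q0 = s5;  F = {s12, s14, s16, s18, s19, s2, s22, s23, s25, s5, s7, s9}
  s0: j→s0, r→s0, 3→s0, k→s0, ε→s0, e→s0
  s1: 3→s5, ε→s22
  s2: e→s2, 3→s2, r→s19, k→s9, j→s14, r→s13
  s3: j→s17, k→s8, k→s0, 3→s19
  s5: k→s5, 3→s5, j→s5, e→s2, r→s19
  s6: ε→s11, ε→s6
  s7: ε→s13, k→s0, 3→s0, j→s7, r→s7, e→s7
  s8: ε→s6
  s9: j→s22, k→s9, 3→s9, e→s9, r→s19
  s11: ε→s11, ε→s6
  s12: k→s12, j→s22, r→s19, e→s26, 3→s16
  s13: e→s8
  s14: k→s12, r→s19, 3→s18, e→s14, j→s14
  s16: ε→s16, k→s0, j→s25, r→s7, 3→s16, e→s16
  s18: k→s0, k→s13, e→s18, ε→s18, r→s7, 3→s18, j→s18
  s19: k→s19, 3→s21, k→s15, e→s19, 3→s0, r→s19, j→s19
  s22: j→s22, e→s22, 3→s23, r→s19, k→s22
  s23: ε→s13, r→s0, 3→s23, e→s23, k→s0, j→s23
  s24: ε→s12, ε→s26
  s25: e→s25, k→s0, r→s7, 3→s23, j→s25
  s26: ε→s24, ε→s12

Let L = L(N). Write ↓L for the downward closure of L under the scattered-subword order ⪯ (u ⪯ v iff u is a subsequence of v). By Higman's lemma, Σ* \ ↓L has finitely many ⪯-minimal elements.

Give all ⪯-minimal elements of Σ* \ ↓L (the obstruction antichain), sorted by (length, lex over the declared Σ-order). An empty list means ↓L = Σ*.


A = [r3, ej3k, ekj3r].

|Q|=27, |F|=12, |δ|=90 (15 ε).
min D↑ (13 st, q0=0, F={3}): 0:j→0,k→0,3→0,r→1,e→2 1:j→1,k→1,3→3,r→1,e→1 2:j→4,k→5,3→2,r→1,e→2 3:j→3,k→3,3→3,r→3,e→3 4:j→4,k→6,3→7,r→1,e→4 5:j→8,k→5,3→5,r→1,e→5 6:j→8,k→6,3→9,r→1,e→6 7:j→7,k→3,3→7,r→10,e→7 8:j→8,k→8,3→11,r→1,e→8 9:j→12,k→3,3→9,r→10,e→9 10:j→10,k→3,3→3,r→10,e→10 11:j→11,k→3,3→11,r→3,e→11 12:j→12,k→3,3→11,r→10,e→12.
'r3': run [21, 9, 2] end={s0,s21} rej; 2/2 single-dels accept.
'ej3k': |S_i|=[21, 20, 18, 11, 5] end={s0,s11,s13,s6,s8} rej; 4/4 single-dels accept.
'ekj3r': run [21, 20, 17, 12, 7, 1] end={s0} rej; 5/5 deletions ∈↓L.
3 words, ⪯-incomp.


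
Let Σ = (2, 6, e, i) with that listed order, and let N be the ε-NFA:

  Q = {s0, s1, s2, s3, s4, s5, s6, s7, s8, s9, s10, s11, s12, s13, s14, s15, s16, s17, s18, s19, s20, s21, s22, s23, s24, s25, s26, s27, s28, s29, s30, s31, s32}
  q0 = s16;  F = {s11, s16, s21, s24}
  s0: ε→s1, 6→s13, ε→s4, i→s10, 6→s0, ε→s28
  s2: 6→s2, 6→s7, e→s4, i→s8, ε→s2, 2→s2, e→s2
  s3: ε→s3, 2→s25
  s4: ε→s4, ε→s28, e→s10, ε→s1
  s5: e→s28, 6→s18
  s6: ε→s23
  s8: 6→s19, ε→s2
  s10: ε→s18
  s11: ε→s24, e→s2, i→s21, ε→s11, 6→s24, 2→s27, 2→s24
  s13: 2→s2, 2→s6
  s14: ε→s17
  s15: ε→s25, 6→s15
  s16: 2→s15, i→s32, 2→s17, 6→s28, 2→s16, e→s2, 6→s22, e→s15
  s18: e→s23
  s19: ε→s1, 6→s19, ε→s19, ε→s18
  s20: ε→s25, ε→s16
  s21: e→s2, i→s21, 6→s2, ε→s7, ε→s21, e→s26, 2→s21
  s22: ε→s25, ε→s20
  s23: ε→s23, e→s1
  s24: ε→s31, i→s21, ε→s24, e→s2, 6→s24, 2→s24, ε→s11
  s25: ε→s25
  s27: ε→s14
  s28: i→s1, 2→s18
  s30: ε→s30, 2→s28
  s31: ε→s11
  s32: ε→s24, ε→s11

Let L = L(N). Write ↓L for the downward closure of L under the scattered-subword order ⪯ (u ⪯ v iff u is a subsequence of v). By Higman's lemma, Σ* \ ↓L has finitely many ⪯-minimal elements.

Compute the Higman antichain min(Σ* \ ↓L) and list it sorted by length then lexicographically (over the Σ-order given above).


|Q|=33, |F|=4, |δ|=79 (34 ε).
min D↑ (4 st, q0=0, F={1}): 0:2→0,6→0,e→1,i→2 1:2→1,6→1,e→1,i→1 2:2→2,6→2,e→1,i→3 3:2→3,6→1,e→1,i→3 (ε-aug+det+¬).
'e': run [24, 13] end={s1,s10,s15,s18,s19,s2,s23,s25,s26,s28,s4,s7,…} rej; 1/1 deletions ∈↓L.
'ii6': |S_i|=[24, 19, 12, 10] end={s1,s10,s18,s19,s2,s23,s28,s4,s7,s8} — reject; 3/3 deletions ∈↓L.
2 words, ⪯-incomp.

A = [e, ii6].


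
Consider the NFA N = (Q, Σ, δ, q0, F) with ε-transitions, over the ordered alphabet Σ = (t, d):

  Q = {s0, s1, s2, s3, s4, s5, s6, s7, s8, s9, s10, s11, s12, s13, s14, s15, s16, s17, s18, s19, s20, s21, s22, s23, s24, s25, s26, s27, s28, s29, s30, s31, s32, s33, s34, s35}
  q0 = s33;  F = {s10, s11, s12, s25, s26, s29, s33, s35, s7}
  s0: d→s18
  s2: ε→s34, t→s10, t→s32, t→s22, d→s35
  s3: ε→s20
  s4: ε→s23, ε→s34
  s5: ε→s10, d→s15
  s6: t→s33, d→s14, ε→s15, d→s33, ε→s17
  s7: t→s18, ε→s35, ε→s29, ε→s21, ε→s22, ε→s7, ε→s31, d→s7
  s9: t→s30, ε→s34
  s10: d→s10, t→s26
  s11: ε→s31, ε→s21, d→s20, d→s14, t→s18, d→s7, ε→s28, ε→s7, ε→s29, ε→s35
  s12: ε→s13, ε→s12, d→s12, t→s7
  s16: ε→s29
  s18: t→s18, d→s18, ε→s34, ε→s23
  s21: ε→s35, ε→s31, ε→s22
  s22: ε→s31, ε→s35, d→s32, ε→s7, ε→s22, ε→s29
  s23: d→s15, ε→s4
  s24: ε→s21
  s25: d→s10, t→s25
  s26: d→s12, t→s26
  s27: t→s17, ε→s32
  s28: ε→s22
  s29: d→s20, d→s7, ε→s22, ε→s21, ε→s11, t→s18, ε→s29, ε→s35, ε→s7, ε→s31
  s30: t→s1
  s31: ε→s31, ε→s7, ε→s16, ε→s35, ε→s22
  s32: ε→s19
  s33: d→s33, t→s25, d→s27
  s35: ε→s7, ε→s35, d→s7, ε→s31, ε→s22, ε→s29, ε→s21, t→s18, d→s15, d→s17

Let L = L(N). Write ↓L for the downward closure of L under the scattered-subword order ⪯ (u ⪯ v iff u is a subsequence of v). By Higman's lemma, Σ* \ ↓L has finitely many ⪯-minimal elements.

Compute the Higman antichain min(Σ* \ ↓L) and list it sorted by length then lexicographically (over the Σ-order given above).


min(Σ*\↓L) = [tdtdtt].

|Q|=36, |F|=9, |δ|=96 (56 ε).
min D↑ (7 st, q0=0, F={6}): 0:t→1,d→0 1:t→1,d→2 2:t→3,d→2 3:t→3,d→4 4:t→5,d→4 5:t→6,d→5 6:t→6,d→6 [Hopcroft].
'tdtdtt': run [26, 24, 23, 22, 21, 19, 5] end={s15,s18,s23,s34,s4} — reject; 6/6 del acc.
1 obstructions.


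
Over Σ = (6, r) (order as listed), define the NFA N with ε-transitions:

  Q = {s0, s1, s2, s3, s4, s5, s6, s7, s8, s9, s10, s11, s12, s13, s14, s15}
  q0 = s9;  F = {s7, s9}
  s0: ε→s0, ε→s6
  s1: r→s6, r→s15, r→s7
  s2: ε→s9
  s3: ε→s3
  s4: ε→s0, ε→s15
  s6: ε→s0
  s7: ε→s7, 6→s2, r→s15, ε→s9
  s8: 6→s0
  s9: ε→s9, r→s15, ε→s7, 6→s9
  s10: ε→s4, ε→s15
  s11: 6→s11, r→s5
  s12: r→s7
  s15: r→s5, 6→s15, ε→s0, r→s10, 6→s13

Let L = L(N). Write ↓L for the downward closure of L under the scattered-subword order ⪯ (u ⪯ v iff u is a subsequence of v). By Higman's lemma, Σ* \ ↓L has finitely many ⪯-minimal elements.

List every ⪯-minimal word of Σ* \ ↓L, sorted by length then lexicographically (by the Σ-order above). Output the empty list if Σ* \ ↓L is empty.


|Q|=16, |F|=2, |δ|=29 (14 ε).
min D↑ (2 st, q0=0, F={1}): 0:6→0,r→1 1:6→1,r→1 (ε-aug+det+¬).
'r': run [10, 7] end={s0,s10,s13,s15,s4,s5,s6} — reject; 1/1 deletions ∈↓L.
1 minimals (antichain).

Antichain: [r].


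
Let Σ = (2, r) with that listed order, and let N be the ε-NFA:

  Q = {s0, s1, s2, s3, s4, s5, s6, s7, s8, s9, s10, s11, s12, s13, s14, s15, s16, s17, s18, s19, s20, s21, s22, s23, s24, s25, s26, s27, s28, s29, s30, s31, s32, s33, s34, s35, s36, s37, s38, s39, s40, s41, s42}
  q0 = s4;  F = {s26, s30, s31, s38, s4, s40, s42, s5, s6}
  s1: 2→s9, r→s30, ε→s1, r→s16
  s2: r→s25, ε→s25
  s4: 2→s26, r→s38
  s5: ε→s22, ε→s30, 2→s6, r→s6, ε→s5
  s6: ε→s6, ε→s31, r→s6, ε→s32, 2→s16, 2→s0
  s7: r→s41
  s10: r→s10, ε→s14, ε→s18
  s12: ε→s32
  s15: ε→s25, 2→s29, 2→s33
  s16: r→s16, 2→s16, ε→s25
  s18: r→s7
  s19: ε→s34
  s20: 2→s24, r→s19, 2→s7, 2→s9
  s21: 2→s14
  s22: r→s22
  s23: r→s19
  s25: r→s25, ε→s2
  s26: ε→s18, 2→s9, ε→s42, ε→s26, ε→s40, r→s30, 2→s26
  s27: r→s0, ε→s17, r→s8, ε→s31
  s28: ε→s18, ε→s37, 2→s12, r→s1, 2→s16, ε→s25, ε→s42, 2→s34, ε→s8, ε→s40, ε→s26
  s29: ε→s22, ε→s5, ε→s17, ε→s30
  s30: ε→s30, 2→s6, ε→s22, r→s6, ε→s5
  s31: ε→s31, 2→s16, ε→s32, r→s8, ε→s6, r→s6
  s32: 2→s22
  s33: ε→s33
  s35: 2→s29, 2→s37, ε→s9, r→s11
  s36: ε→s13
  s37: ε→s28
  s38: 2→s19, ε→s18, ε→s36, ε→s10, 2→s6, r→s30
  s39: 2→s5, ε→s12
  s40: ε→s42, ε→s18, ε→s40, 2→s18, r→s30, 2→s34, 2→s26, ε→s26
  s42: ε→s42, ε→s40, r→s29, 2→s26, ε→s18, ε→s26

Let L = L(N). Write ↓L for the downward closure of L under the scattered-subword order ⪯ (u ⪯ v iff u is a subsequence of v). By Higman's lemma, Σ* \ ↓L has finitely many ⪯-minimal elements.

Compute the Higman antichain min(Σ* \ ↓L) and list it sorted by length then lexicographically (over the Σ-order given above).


|Q|=43, |F|=9, |δ|=108 (54 ε).
min D↑ (6 st, q0=0, F={5}): 0:2→1,r→2 1:2→1,r→3 2:2→4,r→3 3:2→4,r→4 4:2→5,r→4 5:2→5,r→5 (ε-aug+det+¬).
'r22': |S_i|=[28, 23, 11, 5] end={s0,s16,s2,s22,s25} ∉↓L; 3/3 del acc.
'2rr2': N↓-sim [28, 22, 15, 10, 5] end={s0,s16,s2,s22,s25} rej; 4/4 deletions ∈↓L.
'rrr2': |S_i|=[28, 23, 16, 14, 5] end={s0,s16,s2,s22,s25} ∉↓L; 4/4 del acc.
3 obstructions.

A = [r22, 2rr2, rrr2].


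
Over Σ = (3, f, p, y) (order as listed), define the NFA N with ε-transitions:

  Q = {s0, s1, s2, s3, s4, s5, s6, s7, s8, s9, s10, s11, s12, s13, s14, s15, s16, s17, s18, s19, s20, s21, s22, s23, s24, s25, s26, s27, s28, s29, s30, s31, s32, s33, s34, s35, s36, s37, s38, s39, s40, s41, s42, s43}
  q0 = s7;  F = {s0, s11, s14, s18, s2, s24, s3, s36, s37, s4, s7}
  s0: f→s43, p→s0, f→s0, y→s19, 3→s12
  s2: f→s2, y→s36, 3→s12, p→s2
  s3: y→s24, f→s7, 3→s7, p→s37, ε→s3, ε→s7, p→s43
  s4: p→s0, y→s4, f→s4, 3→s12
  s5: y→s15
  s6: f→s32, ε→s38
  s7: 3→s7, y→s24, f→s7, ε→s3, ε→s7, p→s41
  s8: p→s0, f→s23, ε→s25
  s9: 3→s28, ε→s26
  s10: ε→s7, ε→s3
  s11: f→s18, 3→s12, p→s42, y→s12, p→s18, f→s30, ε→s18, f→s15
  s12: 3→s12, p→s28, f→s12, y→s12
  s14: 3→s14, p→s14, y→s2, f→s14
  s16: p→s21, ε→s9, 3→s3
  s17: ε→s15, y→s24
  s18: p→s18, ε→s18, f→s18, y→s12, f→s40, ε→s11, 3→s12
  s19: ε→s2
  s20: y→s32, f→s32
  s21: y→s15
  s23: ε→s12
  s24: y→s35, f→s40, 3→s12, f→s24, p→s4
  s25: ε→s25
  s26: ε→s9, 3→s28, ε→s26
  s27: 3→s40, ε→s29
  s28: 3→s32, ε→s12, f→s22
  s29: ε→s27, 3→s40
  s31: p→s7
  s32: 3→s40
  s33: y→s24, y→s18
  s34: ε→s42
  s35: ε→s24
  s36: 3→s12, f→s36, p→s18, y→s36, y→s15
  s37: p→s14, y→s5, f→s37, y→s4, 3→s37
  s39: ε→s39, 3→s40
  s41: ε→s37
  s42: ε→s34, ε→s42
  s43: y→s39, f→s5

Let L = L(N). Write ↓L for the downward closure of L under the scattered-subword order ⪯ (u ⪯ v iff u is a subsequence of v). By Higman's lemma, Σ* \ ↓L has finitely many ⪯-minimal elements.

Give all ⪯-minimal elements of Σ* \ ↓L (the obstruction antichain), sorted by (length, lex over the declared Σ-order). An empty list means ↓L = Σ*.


|Q|=44, |F|=11, |δ|=108 (28 ε).
min D↑ (10 st, q0=0, F={5}): 0:3→0,f→0,p→1,y→2 1:3→1,f→1,p→3,y→4 2:3→5,f→2,p→4,y→2 3:3→3,f→3,p→3,y→6 4:3→5,f→4,p→7,y→4 5:3→5,f→5,p→5,y→5 6:3→5,f→6,p→6,y→8 7:3→5,f→7,p→7,y→6 8:3→5,f→8,p→9,y→8 9:3→5,f→9,p→9,y→5.
'y3': |S_i|=[26, 21, 5] end={s12,s22,s28,s32,s40} rej; 2/2 del acc.
'ppyypy': N↓-sim [26, 22, 19, 15, 12, 11, 5] end={s12,s22,s28,s32,s40} ∉↓L; 6/6 del acc.
2 obstructions.

min(Σ*\↓L) = [y3, ppyypy].


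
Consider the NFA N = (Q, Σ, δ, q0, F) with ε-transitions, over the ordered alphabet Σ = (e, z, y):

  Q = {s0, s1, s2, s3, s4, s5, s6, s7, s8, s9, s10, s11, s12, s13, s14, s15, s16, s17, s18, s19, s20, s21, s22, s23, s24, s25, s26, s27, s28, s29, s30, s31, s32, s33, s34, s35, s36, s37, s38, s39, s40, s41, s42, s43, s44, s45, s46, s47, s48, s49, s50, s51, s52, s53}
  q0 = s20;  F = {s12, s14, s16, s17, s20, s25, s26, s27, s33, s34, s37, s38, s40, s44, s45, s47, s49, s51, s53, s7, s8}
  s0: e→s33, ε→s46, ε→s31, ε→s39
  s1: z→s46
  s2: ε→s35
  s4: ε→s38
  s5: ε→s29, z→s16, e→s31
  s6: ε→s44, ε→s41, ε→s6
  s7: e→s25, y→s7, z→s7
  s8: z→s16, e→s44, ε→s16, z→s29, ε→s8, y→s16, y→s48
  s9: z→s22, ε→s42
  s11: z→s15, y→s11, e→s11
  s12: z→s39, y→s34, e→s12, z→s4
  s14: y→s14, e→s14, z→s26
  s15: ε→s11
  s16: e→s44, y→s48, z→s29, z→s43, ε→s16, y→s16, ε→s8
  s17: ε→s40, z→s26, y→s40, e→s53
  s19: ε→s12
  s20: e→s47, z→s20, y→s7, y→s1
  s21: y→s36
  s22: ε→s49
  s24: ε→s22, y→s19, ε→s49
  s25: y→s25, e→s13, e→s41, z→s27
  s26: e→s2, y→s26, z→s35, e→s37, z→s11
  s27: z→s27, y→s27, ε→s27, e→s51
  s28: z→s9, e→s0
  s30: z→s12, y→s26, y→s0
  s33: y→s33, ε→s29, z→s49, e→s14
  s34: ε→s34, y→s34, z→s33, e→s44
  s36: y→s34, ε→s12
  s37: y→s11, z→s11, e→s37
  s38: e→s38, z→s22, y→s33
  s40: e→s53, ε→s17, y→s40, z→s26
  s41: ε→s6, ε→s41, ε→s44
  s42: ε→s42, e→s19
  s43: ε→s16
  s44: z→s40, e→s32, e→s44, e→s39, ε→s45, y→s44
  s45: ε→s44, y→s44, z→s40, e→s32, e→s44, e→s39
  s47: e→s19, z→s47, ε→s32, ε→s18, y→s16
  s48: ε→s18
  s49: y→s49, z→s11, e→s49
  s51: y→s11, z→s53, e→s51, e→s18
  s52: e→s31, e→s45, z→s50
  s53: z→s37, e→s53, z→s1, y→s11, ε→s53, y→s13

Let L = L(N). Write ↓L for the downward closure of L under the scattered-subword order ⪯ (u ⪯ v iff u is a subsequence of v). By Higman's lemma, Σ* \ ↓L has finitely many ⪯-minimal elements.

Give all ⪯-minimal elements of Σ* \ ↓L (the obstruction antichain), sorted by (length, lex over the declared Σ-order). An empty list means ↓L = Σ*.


A = [eezzz, yezey].

|Q|=54, |F|=21, |δ|=135 (36 ε).
min D↑ (19 st, q0=0, F={14}): 0:e→1,z→0,y→2 1:e→3,z→1,y→4 2:e→5,z→2,y→2 3:e→3,z→6,y→7 4:e→8,z→4,y→4 5:e→8,z→9,y→5 6:e→6,z→10,y→11 7:e→8,z→11,y→7 8:e→8,z→12,y→8 9:e→13,z→9,y→9 10:e→10,z→14,y→10 11:e→15,z→10,y→11 12:e→16,z→17,y→12 13:e→13,z→16,y→14 14:e→14,z→14,y→14 15:e→15,z→17,y→15 16:e→16,z→18,y→14 17:e→18,z→14,y→17 18:e→18,z→14,y→14 [Hopcroft].
'eezzz': run [39, 37, 30, 20, 10, 4] end={s11,s15,s35,s46} — reject; 5/5 deletions ∈↓L.
'yezey': N↓-sim [39, 32, 24, 15, 11, 3] end={s11,s13,s15} rej; 5/5 del acc.
2 obstructions.
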